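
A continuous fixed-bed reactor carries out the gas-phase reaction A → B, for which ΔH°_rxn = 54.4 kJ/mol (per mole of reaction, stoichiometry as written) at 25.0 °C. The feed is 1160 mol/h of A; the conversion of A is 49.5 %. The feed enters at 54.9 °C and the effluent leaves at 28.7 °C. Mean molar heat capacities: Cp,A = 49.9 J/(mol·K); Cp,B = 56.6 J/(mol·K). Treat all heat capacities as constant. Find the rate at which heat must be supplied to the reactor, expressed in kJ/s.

Extent of reaction ξ = 0.495 × 1160 = 574.2 mol/h
Reaction term: ξ·ΔH°_rxn = 574.2 × 54.4 = 31236 kJ/h
Sensible, feed 54.9→25 °C: -1730.7 kJ/h
Outlet flows (mol/h): A 585.8, B 574.2
Sensible, products 25→28.7 °C: 228.41 kJ/h
Q = ΔH = 29734 kJ/h = 8.2595 kW
Heat supplied = 8.2595 kJ/s

Q_in = 8.26 kJ/s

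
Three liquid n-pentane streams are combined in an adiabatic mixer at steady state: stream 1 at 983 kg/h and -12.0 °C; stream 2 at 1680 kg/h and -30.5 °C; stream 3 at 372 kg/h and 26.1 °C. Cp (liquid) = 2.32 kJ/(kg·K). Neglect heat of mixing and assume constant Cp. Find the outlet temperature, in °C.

T_out = -17.6 °C

Energy balance with Q = 0: Σ ṁᵢCp,ᵢ(T_out − Tᵢ) = 0
T_out = Σ ṁᵢCp,ᵢTᵢ / Σ ṁᵢCp,ᵢ
      = -123720 / 7041.2 = -17.571 °C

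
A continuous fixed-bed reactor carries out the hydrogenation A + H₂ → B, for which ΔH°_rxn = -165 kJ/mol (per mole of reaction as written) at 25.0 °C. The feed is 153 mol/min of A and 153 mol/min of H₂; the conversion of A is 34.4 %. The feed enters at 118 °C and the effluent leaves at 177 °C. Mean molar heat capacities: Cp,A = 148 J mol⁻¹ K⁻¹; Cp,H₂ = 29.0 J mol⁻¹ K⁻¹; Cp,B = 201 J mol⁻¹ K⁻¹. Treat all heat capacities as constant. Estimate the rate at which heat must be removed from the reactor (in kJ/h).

Extent of reaction ξ = 0.344 × 153 = 52.632 mol/min
Reaction term: ξ·ΔH°_rxn = 52.632 × -165 = -8684.3 kJ/min
Sensible, feed 118→25 °C: -2518.5 kJ/min
Outlet flows (mol/min): A 100.37, H₂ 100.37, B 52.632
Sensible, products 25→177 °C: 4308.3 kJ/min
Q = ΔH = -6894.5 kJ/min = -114.91 kW
Heat removed = 413670 kJ/h

Q_out = 414000 kJ/h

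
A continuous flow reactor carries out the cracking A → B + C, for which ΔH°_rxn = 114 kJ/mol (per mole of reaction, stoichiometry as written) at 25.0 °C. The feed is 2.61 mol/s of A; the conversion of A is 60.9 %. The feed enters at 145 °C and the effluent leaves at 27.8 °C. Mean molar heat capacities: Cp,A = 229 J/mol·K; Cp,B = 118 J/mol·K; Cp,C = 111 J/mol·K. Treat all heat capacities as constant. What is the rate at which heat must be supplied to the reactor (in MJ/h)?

Q_in = 400 MJ/h

Extent of reaction ξ = 0.609 × 2.61 = 1.5895 mol/s
Reaction term: ξ·ΔH°_rxn = 1.5895 × 114 = 181.2 kJ/s
Sensible, feed 145→25 °C: -71.723 kJ/s
Outlet flows (mol/s): A 1.0205, B 1.5895, C 1.5895
Sensible, products 25→27.8 °C: 1.6735 kJ/s
Q = ΔH = 111.15 kJ/s = 111.15 kW
Heat supplied = 400.15 MJ/h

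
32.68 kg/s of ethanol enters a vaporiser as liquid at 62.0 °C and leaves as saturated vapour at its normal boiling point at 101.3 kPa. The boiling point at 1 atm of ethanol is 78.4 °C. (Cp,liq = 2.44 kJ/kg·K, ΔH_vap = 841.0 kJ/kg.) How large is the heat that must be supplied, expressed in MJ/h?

liquid 62.0→78.4 °C: 40.016 kJ/kg
vaporisation at 78.4 °C: 841 kJ/kg
Δh = 40.016 + 841 = 881.02 kJ/kg
Q = ṁ·Δh = 32.68 kg/s × 881.02 kJ/kg = 28792 kJ/s
|Q| = 28792 kW = 103650 MJ/h

Q = 104000 MJ/h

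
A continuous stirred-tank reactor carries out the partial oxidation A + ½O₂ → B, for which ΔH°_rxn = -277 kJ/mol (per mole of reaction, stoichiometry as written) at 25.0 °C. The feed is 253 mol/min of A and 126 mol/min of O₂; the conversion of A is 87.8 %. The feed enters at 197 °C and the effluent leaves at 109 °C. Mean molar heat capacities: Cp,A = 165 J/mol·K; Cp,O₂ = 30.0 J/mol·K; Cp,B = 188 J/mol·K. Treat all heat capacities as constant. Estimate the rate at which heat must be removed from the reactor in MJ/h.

Extent of reaction ξ = 0.878 × 253 = 222.13 mol/min
Reaction term: ξ·ΔH°_rxn = 222.13 × -277 = -61531 kJ/min
Sensible, feed 197→25 °C: -7830.3 kJ/min
Outlet flows (mol/min): A 30.866, O₂ 14.933, B 222.13
Sensible, products 25→109 °C: 3973.4 kJ/min
Q = ΔH = -65388 kJ/min = -1089.8 kW
Heat removed = 3923.3 MJ/h

Q_out = 3920 MJ/h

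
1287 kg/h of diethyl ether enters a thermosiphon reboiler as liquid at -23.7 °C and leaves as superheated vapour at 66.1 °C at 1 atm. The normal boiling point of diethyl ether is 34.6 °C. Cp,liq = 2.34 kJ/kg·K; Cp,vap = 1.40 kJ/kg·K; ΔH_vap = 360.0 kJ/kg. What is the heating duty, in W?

Q = 193000 W

liquid -23.7→34.6 °C: 136.42 kJ/kg
vaporisation at 34.6 °C: 360 kJ/kg
vapour 34.6→66.1 °C: 44.1 kJ/kg
Δh = 136.42 + 360 + 44.1 = 540.52 kJ/kg
Q = ṁ·Δh = 1287 kg/h × 540.52 kJ/kg = 695650 kJ/h
|Q| = 193.24 kW = 193240 W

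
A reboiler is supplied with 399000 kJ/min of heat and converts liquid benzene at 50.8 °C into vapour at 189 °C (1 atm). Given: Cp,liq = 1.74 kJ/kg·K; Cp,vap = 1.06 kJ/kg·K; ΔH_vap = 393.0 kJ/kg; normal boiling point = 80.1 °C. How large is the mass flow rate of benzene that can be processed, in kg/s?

Δh = 1.74×(80.1−50.8) + 393.0 + 1.06×(189−80.1) = 559.42 kJ/kg
Q = 399000 kJ/min = 6650 kJ/s = 6650 kJ/s
ṁ = Q/Δh = 6650 / 559.42 = 11.887 kg/s

ṁ = 11.9 kg/s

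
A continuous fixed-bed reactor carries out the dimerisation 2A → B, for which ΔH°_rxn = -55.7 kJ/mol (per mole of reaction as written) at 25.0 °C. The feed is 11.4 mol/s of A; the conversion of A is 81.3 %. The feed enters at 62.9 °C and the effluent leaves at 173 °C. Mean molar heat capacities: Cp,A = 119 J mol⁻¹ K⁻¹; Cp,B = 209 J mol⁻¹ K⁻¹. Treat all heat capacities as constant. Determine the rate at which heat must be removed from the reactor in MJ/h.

Extent of reaction ξ = 0.813 × 11.4 / 2 = 4.6341 mol/s
Reaction term: ξ·ΔH°_rxn = 4.6341 × -55.7 = -258.12 kJ/s
Sensible, feed 62.9→25 °C: -51.415 kJ/s
Outlet flows (mol/s): A 2.1318, B 4.6341
Sensible, products 25→173 °C: 180.89 kJ/s
Q = ΔH = -128.65 kJ/s = -128.65 kW
Heat removed = 463.13 MJ/h

Q_out = 463 MJ/h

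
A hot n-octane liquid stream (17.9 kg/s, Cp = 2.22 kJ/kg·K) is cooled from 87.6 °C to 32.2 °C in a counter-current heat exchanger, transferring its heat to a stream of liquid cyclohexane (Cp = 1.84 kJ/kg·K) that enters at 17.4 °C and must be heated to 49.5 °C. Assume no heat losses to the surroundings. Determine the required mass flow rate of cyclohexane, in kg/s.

ṁ_c = 37.3 kg/s

Heat released by hot stream: Q = 17.9 × 2.22 × (87.6 − 32.2) = 2201.5 kJ/s
Energy balance on cold side (adiabatic exchanger): Q = ṁ_c·Cp_c·(T_c,out − T_c,in)
ṁ_c = 2201.5 / [1.84 × (49.5 − 17.4)] = 37.273 kg/s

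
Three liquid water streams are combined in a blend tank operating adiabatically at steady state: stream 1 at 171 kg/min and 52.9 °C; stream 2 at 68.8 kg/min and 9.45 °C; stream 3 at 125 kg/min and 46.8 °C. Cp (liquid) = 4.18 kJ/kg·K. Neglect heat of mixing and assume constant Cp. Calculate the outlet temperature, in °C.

T_out = 42.6 °C

Energy balance with Q = 0: Σ ṁᵢCp,ᵢ(T_out − Tᵢ) = 0
T_out = Σ ṁᵢCp,ᵢTᵢ / Σ ṁᵢCp,ᵢ
      = 64983 / 1524.9 = 42.615 °C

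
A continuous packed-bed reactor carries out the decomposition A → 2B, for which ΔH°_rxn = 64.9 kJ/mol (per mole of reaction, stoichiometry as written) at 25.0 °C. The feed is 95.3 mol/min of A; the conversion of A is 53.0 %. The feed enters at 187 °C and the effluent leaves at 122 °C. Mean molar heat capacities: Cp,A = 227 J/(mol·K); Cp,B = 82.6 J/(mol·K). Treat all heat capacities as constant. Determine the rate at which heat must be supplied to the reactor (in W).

Extent of reaction ξ = 0.530 × 95.3 = 50.509 mol/min
Reaction term: ξ·ΔH°_rxn = 50.509 × 64.9 = 3278 kJ/min
Sensible, feed 187→25 °C: -3504.6 kJ/min
Outlet flows (mol/min): A 44.791, B 101.02
Sensible, products 25→122 °C: 1795.6 kJ/min
Q = ΔH = 1569.1 kJ/min = 26.152 kW
Heat supplied = 26152 W

Q_in = 26200 W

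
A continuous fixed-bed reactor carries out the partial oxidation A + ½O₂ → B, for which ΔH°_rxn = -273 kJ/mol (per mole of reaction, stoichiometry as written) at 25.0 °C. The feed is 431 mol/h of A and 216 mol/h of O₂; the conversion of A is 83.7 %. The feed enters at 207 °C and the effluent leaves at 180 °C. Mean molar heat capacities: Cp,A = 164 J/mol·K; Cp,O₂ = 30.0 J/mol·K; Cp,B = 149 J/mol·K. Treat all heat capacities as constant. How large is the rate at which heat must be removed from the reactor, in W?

Q_out = 28400 W

Extent of reaction ξ = 0.837 × 431 = 360.75 mol/h
Reaction term: ξ·ΔH°_rxn = 360.75 × -273 = -98484 kJ/h
Sensible, feed 207→25 °C: -14044 kJ/h
Outlet flows (mol/h): A 70.253, O₂ 35.627, B 360.75
Sensible, products 25→180 °C: 10283 kJ/h
Q = ΔH = -102240 kJ/h = -28.401 kW
Heat removed = 28401 W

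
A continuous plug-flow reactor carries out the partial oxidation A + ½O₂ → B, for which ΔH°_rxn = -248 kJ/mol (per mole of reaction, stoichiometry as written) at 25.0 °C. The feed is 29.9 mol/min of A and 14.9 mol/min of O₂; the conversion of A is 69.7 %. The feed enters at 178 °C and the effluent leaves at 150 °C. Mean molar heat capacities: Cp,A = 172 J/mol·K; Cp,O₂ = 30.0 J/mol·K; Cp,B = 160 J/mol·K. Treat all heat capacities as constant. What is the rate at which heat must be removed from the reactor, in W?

Q_out = 89900 W

Extent of reaction ξ = 0.697 × 29.9 = 20.84 mol/min
Reaction term: ξ·ΔH°_rxn = 20.84 × -248 = -5168.4 kJ/min
Sensible, feed 178→25 °C: -855.24 kJ/min
Outlet flows (mol/min): A 9.0597, O₂ 4.4799, B 20.84
Sensible, products 25→150 °C: 628.39 kJ/min
Q = ΔH = -5395.2 kJ/min = -89.921 kW
Heat removed = 89921 W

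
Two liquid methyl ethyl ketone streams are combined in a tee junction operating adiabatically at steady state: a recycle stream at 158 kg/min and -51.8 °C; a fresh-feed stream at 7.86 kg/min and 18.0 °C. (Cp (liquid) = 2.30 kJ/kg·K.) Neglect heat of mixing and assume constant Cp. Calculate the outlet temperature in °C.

Energy balance with Q = 0: Σ ṁᵢCp,ᵢ(T_out − Tᵢ) = 0
Σ ṁᵢCp,ᵢTᵢ = 158×2.30×-51.8 + 7.86×2.30×18.0 = -18499
Σ ṁᵢCp,ᵢ = 158×2.30 + 7.86×2.30 = 381.48
T_out = -18499 / 381.48 = -48.492 °C

T_out = -48.5 °C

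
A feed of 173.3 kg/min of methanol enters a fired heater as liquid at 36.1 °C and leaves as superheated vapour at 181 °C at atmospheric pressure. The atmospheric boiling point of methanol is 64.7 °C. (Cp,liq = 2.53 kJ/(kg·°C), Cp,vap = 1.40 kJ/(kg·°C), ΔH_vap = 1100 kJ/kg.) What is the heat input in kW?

Q = 3860 kW

liquid 36.1→64.7 °C: 72.358 kJ/kg
vaporisation at 64.7 °C: 1100 kJ/kg
vapour 64.7→181 °C: 162.82 kJ/kg
Δh = 72.358 + 1100 + 162.82 = 1335.2 kJ/kg
Q = ṁ·Δh = 173.3 kg/min × 1335.2 kJ/kg = 231390 kJ/min
|Q| = 3856.4 kW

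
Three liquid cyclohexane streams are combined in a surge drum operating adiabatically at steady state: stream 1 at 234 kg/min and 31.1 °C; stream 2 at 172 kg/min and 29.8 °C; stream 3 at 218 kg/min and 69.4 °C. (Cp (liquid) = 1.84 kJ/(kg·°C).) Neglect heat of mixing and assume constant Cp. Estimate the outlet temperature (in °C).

T_out = 44.1 °C

Adiabatic, steady state ⇒ Σ ṁᵢCp,ᵢ(T_out − Tᵢ) = 0
Σ ṁᵢCp,ᵢTᵢ = 234×1.84×31.1 + 172×1.84×29.8 + 218×1.84×69.4 = 50659
Σ ṁᵢCp,ᵢ = 234×1.84 + 172×1.84 + 218×1.84 = 1148.2
T_out = 50659 / 1148.2 = 44.122 °C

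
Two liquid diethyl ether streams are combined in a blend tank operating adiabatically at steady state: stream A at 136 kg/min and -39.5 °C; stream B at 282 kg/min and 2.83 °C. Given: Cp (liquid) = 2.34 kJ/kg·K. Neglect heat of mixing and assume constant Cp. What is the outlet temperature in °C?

T_out = -10.9 °C

No heat crosses the boundary, so H_out = H_in.
Σ ṁᵢCp,ᵢTᵢ = 136×2.34×-39.5 + 282×2.34×2.83 = -10703
Σ ṁᵢCp,ᵢ = 136×2.34 + 282×2.34 = 978.12
T_out = -10703 / 978.12 = -10.942 °C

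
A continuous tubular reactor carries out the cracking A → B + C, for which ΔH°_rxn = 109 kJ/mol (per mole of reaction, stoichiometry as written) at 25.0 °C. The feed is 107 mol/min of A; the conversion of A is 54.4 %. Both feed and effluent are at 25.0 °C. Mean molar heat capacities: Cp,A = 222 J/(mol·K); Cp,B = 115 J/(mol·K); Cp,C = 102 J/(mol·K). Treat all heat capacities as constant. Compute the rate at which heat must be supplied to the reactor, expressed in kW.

Extent of reaction ξ = 0.544 × 107 = 58.208 mol/min
Reaction term: ξ·ΔH°_rxn = 58.208 × 109 = 6344.7 kJ/min
Q = ΔH = 6344.7 kJ/min = 105.74 kW
Heat supplied = 105.74 kW

Q_in = 106 kW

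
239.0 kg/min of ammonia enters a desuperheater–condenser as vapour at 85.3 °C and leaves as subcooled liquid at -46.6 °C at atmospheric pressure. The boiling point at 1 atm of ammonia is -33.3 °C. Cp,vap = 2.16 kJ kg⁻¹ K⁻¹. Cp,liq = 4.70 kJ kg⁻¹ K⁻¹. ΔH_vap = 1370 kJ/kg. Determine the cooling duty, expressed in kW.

Q_c = 6730 kW

vapour 85.3→-33.3 °C: -256.18 kJ/kg
condensation at -33.3 °C: -1370 kJ/kg
liquid -33.3→-46.6 °C: -62.51 kJ/kg
Δh = -256.18 + -1370 + -62.51 = -1688.7 kJ/kg
Q = ṁ·Δh = 239.0 kg/min × -1688.7 kJ/kg = -403600 kJ/min
|Q| = 6726.6 kW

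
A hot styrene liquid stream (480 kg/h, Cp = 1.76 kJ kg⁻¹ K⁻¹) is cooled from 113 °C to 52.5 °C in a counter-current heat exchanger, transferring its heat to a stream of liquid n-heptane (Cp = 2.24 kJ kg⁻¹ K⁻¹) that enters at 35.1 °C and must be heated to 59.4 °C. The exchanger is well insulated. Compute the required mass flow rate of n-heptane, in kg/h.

Heat released by hot stream: Q = 480 × 1.76 × (113 − 52.5) = 51110 kJ/h
Energy balance on cold side (adiabatic exchanger): Q = ṁ_c·Cp_c·(T_c,out − T_c,in)
ṁ_c = 51110 / [2.24 × (59.4 − 35.1)] = 938.98 kg/h

ṁ_c = 939 kg/h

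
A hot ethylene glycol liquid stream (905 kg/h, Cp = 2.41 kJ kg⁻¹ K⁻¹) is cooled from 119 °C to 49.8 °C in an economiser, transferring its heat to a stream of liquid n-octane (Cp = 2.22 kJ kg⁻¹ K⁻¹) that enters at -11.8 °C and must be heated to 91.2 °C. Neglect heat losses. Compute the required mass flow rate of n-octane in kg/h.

ṁ_c = 660 kg/h

Heat released by hot stream: Q = 905 × 2.41 × (119 − 49.8) = 150930 kJ/h
Energy balance on cold side (adiabatic exchanger): Q = ṁ_c·Cp_c·(T_c,out − T_c,in)
ṁ_c = 150930 / [2.22 × (91.2 − -11.8)] = 660.06 kg/h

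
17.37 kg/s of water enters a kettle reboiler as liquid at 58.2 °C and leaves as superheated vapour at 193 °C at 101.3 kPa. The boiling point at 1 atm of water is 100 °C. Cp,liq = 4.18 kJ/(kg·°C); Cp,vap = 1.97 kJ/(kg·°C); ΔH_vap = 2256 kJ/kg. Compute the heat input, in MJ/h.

liquid 58.2→100 °C: 174.72 kJ/kg
vaporisation at 100 °C: 2256 kJ/kg
vapour 100→193 °C: 183.21 kJ/kg
Δh = 174.72 + 2256 + 183.21 = 2613.9 kJ/kg
Q = ṁ·Δh = 17.37 kg/s × 2613.9 kJ/kg = 45404 kJ/s
|Q| = 45404 kW = 163450 MJ/h

Q = 163000 MJ/h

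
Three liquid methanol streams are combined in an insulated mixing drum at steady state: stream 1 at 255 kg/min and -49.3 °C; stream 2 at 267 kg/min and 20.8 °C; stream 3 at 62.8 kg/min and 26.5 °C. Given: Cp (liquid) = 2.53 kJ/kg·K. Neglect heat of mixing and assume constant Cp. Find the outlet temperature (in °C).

No heat crosses the boundary, so H_out = H_in.
T_out = Σ ṁᵢCp,ᵢTᵢ / Σ ṁᵢCp,ᵢ
      = -13545 / 1479.5 = -9.1548 °C

T_out = -9.15 °C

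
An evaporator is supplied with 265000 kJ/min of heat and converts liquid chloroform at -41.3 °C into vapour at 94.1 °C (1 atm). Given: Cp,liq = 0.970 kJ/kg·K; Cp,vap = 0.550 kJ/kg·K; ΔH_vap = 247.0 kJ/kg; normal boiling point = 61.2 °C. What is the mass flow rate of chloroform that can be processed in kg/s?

Δh = 0.970×(61.2−-41.3) + 247.0 + 0.550×(94.1−61.2) = 364.52 kJ/kg
Q = 265000 kJ/min = 4416.7 kJ/s = 4416.7 kJ/s
ṁ = Q/Δh = 4416.7 / 364.52 = 12.116 kg/s

ṁ = 12.1 kg/s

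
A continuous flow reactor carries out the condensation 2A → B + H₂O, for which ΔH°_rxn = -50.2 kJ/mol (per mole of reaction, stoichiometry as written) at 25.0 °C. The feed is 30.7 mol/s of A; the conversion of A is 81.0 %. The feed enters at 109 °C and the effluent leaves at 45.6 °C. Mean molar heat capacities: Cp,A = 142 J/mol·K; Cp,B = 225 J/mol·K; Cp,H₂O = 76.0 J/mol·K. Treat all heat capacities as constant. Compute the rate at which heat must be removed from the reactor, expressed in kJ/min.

Q_out = 53800 kJ/min

Extent of reaction ξ = 0.810 × 30.7 / 2 = 12.434 mol/s
Reaction term: ξ·ΔH°_rxn = 12.434 × -50.2 = -624.16 kJ/s
Sensible, feed 109→25 °C: -366.19 kJ/s
Outlet flows (mol/s): A 5.833, B 12.434, H₂O 12.434
Sensible, products 25→45.6 °C: 94.158 kJ/s
Q = ΔH = -896.19 kJ/s = -896.19 kW
Heat removed = 53772 kJ/min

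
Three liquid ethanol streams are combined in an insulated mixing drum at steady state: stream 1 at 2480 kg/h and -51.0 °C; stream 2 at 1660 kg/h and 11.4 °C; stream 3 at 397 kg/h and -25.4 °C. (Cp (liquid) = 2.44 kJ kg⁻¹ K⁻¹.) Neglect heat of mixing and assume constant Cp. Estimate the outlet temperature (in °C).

No heat crosses the boundary, so H_out = H_in.
Σ ṁᵢCp,ᵢTᵢ = 2480×2.44×-51.0 + 1660×2.44×11.4 + 397×2.44×-25.4 = -287040
Σ ṁᵢCp,ᵢ = 2480×2.44 + 1660×2.44 + 397×2.44 = 11070
T_out = -287040 / 11070 = -25.929 °C

T_out = -25.9 °C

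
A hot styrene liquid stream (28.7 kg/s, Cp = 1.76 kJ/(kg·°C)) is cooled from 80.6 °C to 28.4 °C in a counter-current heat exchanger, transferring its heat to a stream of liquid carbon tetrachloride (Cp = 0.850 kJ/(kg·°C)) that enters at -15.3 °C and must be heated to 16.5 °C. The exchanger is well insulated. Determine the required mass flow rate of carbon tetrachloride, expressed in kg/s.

ṁ_c = 97.5 kg/s

Heat released by hot stream: Q = 28.7 × 1.76 × (80.6 − 28.4) = 2636.7 kJ/s
Energy balance on cold side (adiabatic exchanger): Q = ṁ_c·Cp_c·(T_c,out − T_c,in)
ṁ_c = 2636.7 / [0.850 × (16.5 − -15.3)] = 97.548 kg/s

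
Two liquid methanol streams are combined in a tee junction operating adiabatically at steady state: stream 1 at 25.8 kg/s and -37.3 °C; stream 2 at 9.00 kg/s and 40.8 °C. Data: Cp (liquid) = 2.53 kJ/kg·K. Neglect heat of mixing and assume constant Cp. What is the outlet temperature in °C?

T_out = -17.1 °C

Adiabatic, steady state ⇒ Σ ṁᵢCp,ᵢ(T_out − Tᵢ) = 0
T_out = Σ ṁᵢCp,ᵢTᵢ / Σ ṁᵢCp,ᵢ
      = -1505.7 / 88.044 = -17.102 °C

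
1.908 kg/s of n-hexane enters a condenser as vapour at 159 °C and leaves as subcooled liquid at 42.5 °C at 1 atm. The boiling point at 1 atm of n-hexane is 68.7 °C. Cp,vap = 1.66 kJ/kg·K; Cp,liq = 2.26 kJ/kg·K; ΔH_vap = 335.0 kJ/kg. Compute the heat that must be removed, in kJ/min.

Q_c = 62300 kJ/min

vapour 159→68.7 °C: -149.9 kJ/kg
condensation at 68.7 °C: -335 kJ/kg
liquid 68.7→42.5 °C: -59.212 kJ/kg
Δh = -149.9 + -335 + -59.212 = -544.11 kJ/kg
Q = ṁ·Δh = 1.908 kg/s × -544.11 kJ/kg = -1038.2 kJ/s
|Q| = 1038.2 kW = 62290 kJ/min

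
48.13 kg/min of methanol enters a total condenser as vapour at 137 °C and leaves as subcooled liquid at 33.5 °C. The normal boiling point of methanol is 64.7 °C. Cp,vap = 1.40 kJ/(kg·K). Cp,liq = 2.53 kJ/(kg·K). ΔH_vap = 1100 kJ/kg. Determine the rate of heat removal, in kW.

Q_c = 1030 kW

vapour 137→64.7 °C: -101.22 kJ/kg
condensation at 64.7 °C: -1100 kJ/kg
liquid 64.7→33.5 °C: -78.936 kJ/kg
Δh = -101.22 + -1100 + -78.936 = -1280.2 kJ/kg
Q = ṁ·Δh = 48.13 kg/min × -1280.2 kJ/kg = -61614 kJ/min
|Q| = 1026.9 kW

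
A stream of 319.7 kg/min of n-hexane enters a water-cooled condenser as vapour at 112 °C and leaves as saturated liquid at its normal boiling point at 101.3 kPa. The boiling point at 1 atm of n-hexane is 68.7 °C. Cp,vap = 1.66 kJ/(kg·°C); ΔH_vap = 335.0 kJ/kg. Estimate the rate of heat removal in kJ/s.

Q_c = 2170 kJ/s

vapour 112→68.7 °C: -71.878 kJ/kg
condensation at 68.7 °C: -335 kJ/kg
Δh = -71.878 + -335 = -406.88 kJ/kg
Q = ṁ·Δh = 319.7 kg/min × -406.88 kJ/kg = -130080 kJ/min
|Q| = 2168 kW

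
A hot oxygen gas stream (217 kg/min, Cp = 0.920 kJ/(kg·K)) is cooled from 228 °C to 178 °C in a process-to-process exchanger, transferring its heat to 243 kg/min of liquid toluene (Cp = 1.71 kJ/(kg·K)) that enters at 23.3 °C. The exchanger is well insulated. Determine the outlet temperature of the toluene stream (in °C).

Heat released by hot stream: Q = 217 × 0.920 × (228 − 178) = 9982 kJ/min
Energy balance on cold side (adiabatic exchanger): Q = ṁ_c·Cp_c·(T_c,out − T_c,in)
T_c,out = 23.3 + 9982/(243 × 1.71) = 47.322 °C

T_c,out = 47.3 °C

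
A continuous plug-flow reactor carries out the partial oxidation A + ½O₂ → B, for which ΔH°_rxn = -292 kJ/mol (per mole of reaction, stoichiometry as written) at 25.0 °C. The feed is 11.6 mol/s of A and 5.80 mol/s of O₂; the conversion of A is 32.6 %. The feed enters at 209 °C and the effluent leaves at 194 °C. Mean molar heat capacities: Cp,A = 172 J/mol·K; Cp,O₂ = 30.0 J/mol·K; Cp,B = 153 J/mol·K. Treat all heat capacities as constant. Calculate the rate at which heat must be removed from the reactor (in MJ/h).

Q_out = 4170 MJ/h

Extent of reaction ξ = 0.326 × 11.6 = 3.7816 mol/s
Reaction term: ξ·ΔH°_rxn = 3.7816 × -292 = -1104.2 kJ/s
Sensible, feed 209→25 °C: -399.13 kJ/s
Outlet flows (mol/s): A 7.8184, O₂ 3.9092, B 3.7816
Sensible, products 25→194 °C: 344.87 kJ/s
Q = ΔH = -1158.5 kJ/s = -1158.5 kW
Heat removed = 4170.6 MJ/h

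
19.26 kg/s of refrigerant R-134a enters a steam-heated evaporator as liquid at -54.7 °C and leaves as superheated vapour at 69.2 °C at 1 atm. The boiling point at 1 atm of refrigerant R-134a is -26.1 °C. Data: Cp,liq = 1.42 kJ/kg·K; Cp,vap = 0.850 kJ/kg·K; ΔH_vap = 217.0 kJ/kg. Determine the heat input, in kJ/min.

liquid -54.7→-26.1 °C: 40.612 kJ/kg
vaporisation at -26.1 °C: 217 kJ/kg
vapour -26.1→69.2 °C: 81.005 kJ/kg
Δh = 40.612 + 217 + 81.005 = 338.62 kJ/kg
Q = ṁ·Δh = 19.26 kg/s × 338.62 kJ/kg = 6521.8 kJ/s
|Q| = 6521.8 kW = 391310 kJ/min

Q = 391000 kJ/min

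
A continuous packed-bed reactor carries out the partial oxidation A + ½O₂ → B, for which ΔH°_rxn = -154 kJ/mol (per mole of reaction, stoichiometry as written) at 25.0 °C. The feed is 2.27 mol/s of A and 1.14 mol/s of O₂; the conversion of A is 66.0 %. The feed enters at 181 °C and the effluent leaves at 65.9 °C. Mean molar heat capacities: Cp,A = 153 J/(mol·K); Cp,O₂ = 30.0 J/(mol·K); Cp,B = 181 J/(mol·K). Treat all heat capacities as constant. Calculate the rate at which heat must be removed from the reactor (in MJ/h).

Q_out = 986 MJ/h

Extent of reaction ξ = 0.660 × 2.27 = 1.4982 mol/s
Reaction term: ξ·ΔH°_rxn = 1.4982 × -154 = -230.72 kJ/s
Sensible, feed 181→25 °C: -59.516 kJ/s
Outlet flows (mol/s): A 0.7718, O₂ 0.3909, B 1.4982
Sensible, products 25→65.9 °C: 16.4 kJ/s
Q = ΔH = -273.84 kJ/s = -273.84 kW
Heat removed = 985.82 MJ/h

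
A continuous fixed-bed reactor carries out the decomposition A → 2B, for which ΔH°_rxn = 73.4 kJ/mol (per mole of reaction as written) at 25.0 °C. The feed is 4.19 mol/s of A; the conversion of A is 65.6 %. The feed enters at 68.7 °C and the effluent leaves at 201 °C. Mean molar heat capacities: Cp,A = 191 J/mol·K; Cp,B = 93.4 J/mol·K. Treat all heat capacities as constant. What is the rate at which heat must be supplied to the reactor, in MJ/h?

Q_in = 1100 MJ/h

Extent of reaction ξ = 0.656 × 4.19 = 2.7486 mol/s
Reaction term: ξ·ΔH°_rxn = 2.7486 × 73.4 = 201.75 kJ/s
Sensible, feed 68.7→25 °C: -34.973 kJ/s
Outlet flows (mol/s): A 1.4414, B 5.4973
Sensible, products 25→201 °C: 138.82 kJ/s
Q = ΔH = 305.6 kJ/s = 305.6 kW
Heat supplied = 1100.1 MJ/h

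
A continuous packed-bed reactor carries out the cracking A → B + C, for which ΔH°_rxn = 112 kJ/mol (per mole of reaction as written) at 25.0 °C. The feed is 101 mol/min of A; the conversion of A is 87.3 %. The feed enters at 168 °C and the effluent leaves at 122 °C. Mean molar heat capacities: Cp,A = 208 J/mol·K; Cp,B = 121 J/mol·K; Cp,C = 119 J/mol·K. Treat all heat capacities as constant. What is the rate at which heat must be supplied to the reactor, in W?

Q_in = 153000 W

Extent of reaction ξ = 0.873 × 101 = 88.173 mol/min
Reaction term: ξ·ΔH°_rxn = 88.173 × 112 = 9875.4 kJ/min
Sensible, feed 168→25 °C: -3004.1 kJ/min
Outlet flows (mol/min): A 12.827, B 88.173, C 88.173
Sensible, products 25→122 °C: 2311.5 kJ/min
Q = ΔH = 9182.7 kJ/min = 153.04 kW
Heat supplied = 153040 W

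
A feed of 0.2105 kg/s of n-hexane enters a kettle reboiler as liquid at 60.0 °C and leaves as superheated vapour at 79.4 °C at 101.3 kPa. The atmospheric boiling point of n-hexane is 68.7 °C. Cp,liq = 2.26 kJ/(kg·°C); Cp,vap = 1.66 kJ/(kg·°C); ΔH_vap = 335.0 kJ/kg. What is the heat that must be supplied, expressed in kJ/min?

Q = 4700 kJ/min

liquid 60.0→68.7 °C: 19.662 kJ/kg
vaporisation at 68.7 °C: 335 kJ/kg
vapour 68.7→79.4 °C: 17.762 kJ/kg
Δh = 19.662 + 335 + 17.762 = 372.42 kJ/kg
Q = ṁ·Δh = 0.2105 kg/s × 372.42 kJ/kg = 78.395 kJ/s
|Q| = 78.395 kW = 4703.7 kJ/min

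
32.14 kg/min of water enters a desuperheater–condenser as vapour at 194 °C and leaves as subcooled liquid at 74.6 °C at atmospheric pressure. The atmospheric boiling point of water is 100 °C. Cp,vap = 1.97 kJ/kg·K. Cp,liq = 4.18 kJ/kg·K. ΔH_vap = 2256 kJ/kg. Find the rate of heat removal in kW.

Q_c = 1360 kW

vapour 194→100 °C: -185.18 kJ/kg
condensation at 100 °C: -2256 kJ/kg
liquid 100→74.6 °C: -106.17 kJ/kg
Δh = -185.18 + -2256 + -106.17 = -2547.4 kJ/kg
Q = ṁ·Δh = 32.14 kg/min × -2547.4 kJ/kg = -81872 kJ/min
|Q| = 1364.5 kW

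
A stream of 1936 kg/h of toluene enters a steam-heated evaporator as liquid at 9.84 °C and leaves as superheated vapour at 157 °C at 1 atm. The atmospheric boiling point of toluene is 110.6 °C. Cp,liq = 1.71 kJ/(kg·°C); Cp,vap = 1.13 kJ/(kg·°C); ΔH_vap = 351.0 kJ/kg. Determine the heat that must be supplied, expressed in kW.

Q = 310 kW

liquid 9.84→110.6 °C: 172.3 kJ/kg
vaporisation at 110.6 °C: 351 kJ/kg
vapour 110.6→157 °C: 52.432 kJ/kg
Δh = 172.3 + 351 + 52.432 = 575.73 kJ/kg
Q = ṁ·Δh = 1936 kg/h × 575.73 kJ/kg = 1.1146e+06 kJ/h
|Q| = 309.62 kW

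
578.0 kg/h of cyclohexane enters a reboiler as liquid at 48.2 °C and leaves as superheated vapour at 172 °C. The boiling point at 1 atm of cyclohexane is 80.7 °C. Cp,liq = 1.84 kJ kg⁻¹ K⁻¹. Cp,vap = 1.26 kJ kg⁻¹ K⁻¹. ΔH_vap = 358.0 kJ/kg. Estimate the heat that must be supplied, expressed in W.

liquid 48.2→80.7 °C: 59.8 kJ/kg
vaporisation at 80.7 °C: 358 kJ/kg
vapour 80.7→172 °C: 115.04 kJ/kg
Δh = 59.8 + 358 + 115.04 = 532.84 kJ/kg
Q = ṁ·Δh = 578.0 kg/h × 532.84 kJ/kg = 307980 kJ/h
|Q| = 85.55 kW = 85550 W

Q = 85600 W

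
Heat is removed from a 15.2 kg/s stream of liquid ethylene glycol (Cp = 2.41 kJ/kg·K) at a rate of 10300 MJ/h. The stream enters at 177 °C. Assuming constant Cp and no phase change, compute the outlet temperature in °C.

T_out = 98.9 °C

Q = 10300 MJ/h = 2861.1 kJ/s
ΔT = Q/(ṁ·Cp) = 2861.1/(15.2×2.41) = 78.104 K
T_out = 177 − 78.104 = 98.896 °C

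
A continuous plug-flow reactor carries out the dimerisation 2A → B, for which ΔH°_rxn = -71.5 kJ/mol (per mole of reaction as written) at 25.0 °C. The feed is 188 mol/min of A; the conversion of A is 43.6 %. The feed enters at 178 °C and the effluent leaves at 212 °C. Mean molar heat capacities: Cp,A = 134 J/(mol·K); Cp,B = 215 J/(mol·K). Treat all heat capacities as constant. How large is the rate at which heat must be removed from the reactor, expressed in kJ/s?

Q_out = 41.3 kJ/s

Extent of reaction ξ = 0.436 × 188 / 2 = 40.984 mol/min
Reaction term: ξ·ΔH°_rxn = 40.984 × -71.5 = -2930.4 kJ/min
Sensible, feed 178→25 °C: -3854.4 kJ/min
Outlet flows (mol/min): A 106.03, B 40.984
Sensible, products 25→212 °C: 4304.7 kJ/min
Q = ΔH = -2480 kJ/min = -41.334 kW
Heat removed = 41.334 kJ/s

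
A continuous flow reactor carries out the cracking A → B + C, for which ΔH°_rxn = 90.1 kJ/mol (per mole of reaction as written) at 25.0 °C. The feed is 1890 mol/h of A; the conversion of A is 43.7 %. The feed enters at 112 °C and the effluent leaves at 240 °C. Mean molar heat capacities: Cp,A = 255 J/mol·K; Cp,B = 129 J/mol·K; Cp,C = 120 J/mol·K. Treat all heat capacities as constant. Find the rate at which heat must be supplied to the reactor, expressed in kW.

Extent of reaction ξ = 0.437 × 1890 = 825.93 mol/h
Reaction term: ξ·ΔH°_rxn = 825.93 × 90.1 = 74416 kJ/h
Sensible, feed 112→25 °C: -41930 kJ/h
Outlet flows (mol/h): A 1064.1, B 825.93, C 825.93
Sensible, products 25→240 °C: 102550 kJ/h
Q = ΔH = 135040 kJ/h = 37.511 kW
Heat supplied = 37.511 kW

Q_in = 37.5 kW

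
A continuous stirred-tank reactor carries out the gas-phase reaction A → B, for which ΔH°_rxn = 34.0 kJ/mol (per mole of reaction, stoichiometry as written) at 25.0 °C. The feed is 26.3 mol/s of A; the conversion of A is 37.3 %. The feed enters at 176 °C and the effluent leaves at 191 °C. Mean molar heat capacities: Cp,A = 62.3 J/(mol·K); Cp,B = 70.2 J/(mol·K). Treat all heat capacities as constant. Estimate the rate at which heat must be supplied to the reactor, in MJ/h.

Q_in = 1340 MJ/h

Extent of reaction ξ = 0.373 × 26.3 = 9.8099 mol/s
Reaction term: ξ·ΔH°_rxn = 9.8099 × 34.0 = 333.54 kJ/s
Sensible, feed 176→25 °C: -247.41 kJ/s
Outlet flows (mol/s): A 16.49, B 9.8099
Sensible, products 25→191 °C: 284.85 kJ/s
Q = ΔH = 370.98 kJ/s = 370.98 kW
Heat supplied = 1335.5 MJ/h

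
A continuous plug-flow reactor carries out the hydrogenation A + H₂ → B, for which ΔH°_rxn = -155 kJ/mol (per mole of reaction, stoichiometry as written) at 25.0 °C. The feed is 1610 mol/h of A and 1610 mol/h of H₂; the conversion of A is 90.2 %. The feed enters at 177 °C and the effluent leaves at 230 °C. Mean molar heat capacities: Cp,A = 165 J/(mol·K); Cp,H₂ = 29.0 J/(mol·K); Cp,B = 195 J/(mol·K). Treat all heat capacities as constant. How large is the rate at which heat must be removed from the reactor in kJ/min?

Q_out = 3470 kJ/min

Extent of reaction ξ = 0.902 × 1610 = 1452.2 mol/h
Reaction term: ξ·ΔH°_rxn = 1452.2 × -155 = -225090 kJ/h
Sensible, feed 177→25 °C: -47476 kJ/h
Outlet flows (mol/h): A 157.78, H₂ 157.78, B 1452.2
Sensible, products 25→230 °C: 64327 kJ/h
Q = ΔH = -208240 kJ/h = -57.845 kW
Heat removed = 3470.7 kJ/min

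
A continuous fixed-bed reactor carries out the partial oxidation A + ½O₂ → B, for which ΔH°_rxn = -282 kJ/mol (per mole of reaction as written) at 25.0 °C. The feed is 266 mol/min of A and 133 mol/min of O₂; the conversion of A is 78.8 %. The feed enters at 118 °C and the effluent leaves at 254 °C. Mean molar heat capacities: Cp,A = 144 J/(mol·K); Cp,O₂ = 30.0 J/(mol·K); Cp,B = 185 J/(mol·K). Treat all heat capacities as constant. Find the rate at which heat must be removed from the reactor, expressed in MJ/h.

Q_out = 3130 MJ/h

Extent of reaction ξ = 0.788 × 266 = 209.61 mol/min
Reaction term: ξ·ΔH°_rxn = 209.61 × -282 = -59109 kJ/min
Sensible, feed 118→25 °C: -3933.3 kJ/min
Outlet flows (mol/min): A 56.392, O₂ 28.196, B 209.61
Sensible, products 25→254 °C: 10933 kJ/min
Q = ΔH = -52109 kJ/min = -868.49 kW
Heat removed = 3126.6 MJ/h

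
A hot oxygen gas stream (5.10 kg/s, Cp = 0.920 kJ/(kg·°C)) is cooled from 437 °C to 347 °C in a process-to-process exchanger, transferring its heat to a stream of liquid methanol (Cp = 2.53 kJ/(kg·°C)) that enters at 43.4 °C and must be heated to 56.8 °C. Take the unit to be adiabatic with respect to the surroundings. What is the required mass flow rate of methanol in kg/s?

Heat released by hot stream: Q = 5.10 × 0.920 × (437 − 347) = 422.28 kJ/s
Energy balance on cold side (adiabatic exchanger): Q = ṁ_c·Cp_c·(T_c,out − T_c,in)
ṁ_c = 422.28 / [2.53 × (56.8 − 43.4)] = 12.456 kg/s

ṁ_c = 12.5 kg/s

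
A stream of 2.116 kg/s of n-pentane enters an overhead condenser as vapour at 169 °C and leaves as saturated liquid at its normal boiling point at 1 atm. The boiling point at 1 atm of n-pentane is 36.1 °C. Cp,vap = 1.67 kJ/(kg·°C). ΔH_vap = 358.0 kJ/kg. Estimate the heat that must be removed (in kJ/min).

vapour 169→36.1 °C: -221.94 kJ/kg
condensation at 36.1 °C: -358 kJ/kg
Δh = -221.94 + -358 = -579.94 kJ/kg
Q = ṁ·Δh = 2.116 kg/s × -579.94 kJ/kg = -1227.2 kJ/s
|Q| = 1227.2 kW = 73630 kJ/min

Q_c = 73600 kJ/min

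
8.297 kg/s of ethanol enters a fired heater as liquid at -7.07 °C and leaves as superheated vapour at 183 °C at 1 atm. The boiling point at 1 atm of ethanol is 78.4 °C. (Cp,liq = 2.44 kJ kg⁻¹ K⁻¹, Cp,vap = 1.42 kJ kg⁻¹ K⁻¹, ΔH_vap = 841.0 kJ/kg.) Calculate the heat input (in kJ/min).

liquid -7.07→78.4 °C: 208.55 kJ/kg
vaporisation at 78.4 °C: 841 kJ/kg
vapour 78.4→183 °C: 148.53 kJ/kg
Δh = 208.55 + 841 + 148.53 = 1198.1 kJ/kg
Q = ṁ·Δh = 8.297 kg/s × 1198.1 kJ/kg = 9940.5 kJ/s
|Q| = 9940.5 kW = 596430 kJ/min

Q = 596000 kJ/min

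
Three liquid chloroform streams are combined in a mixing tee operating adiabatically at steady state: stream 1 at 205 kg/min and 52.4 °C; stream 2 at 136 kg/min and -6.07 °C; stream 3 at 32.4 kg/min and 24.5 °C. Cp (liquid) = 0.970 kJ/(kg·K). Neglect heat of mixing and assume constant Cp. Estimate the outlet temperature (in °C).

T_out = 28.7 °C

No heat crosses the boundary, so H_out = H_in.
T_out = Σ ṁᵢCp,ᵢTᵢ / Σ ṁᵢCp,ᵢ
      = 10389 / 362.2 = 28.683 °C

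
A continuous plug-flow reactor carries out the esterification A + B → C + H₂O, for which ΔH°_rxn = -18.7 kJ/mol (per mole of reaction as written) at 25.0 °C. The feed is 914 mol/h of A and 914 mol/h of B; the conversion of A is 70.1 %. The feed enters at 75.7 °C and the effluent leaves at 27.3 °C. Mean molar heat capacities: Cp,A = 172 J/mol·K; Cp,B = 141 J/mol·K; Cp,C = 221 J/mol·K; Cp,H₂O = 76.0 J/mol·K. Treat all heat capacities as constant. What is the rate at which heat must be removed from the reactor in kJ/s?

Extent of reaction ξ = 0.701 × 914 = 640.71 mol/h
Reaction term: ξ·ΔH°_rxn = 640.71 × -18.7 = -11981 kJ/h
Sensible, feed 75.7→25 °C: -14504 kJ/h
Outlet flows (mol/h): A 273.29, B 273.29, C 640.71, H₂O 640.71
Sensible, products 25→27.3 °C: 634.41 kJ/h
Q = ΔH = -25851 kJ/h = -7.1809 kW
Heat removed = 7.1809 kJ/s

Q_out = 7.18 kJ/s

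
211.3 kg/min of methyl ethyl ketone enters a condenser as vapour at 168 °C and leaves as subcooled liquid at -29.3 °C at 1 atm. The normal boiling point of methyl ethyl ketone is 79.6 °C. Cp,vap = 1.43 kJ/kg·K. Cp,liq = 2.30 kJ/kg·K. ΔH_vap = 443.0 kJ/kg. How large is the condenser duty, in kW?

Q_c = 2890 kW

vapour 168→79.6 °C: -126.41 kJ/kg
condensation at 79.6 °C: -443 kJ/kg
liquid 79.6→-29.3 °C: -250.47 kJ/kg
Δh = -126.41 + -443 + -250.47 = -819.88 kJ/kg
Q = ṁ·Δh = 211.3 kg/min × -819.88 kJ/kg = -173240 kJ/min
|Q| = 2887.4 kW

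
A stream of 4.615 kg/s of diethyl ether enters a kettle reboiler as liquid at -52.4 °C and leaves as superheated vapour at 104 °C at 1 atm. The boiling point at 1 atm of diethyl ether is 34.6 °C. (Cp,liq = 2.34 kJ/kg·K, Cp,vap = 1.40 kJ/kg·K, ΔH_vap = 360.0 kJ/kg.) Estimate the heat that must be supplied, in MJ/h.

Q = 11000 MJ/h

liquid -52.4→34.6 °C: 203.58 kJ/kg
vaporisation at 34.6 °C: 360 kJ/kg
vapour 34.6→104 °C: 97.16 kJ/kg
Δh = 203.58 + 360 + 97.16 = 660.74 kJ/kg
Q = ṁ·Δh = 4.615 kg/s × 660.74 kJ/kg = 3049.3 kJ/s
|Q| = 3049.3 kW = 10978 MJ/h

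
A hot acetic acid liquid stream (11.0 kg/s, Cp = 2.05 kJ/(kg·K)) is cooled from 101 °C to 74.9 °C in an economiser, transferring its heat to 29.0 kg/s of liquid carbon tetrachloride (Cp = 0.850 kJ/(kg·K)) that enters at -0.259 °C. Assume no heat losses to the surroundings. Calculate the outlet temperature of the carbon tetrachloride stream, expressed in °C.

T_c,out = 23.6 °C

Heat released by hot stream: Q = 11.0 × 2.05 × (101 − 74.9) = 588.55 kJ/s
Energy balance on cold side (adiabatic exchanger): Q = ṁ_c·Cp_c·(T_c,out − T_c,in)
T_c,out = -0.259 + 588.55/(29.0 × 0.850) = 23.617 °C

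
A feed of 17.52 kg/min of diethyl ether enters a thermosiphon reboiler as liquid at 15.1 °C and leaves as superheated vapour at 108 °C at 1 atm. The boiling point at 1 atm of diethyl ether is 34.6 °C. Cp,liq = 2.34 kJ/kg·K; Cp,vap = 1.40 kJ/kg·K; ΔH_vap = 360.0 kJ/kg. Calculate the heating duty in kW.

Q = 148 kW

liquid 15.1→34.6 °C: 45.63 kJ/kg
vaporisation at 34.6 °C: 360 kJ/kg
vapour 34.6→108 °C: 102.76 kJ/kg
Δh = 45.63 + 360 + 102.76 = 508.39 kJ/kg
Q = ṁ·Δh = 17.52 kg/min × 508.39 kJ/kg = 8907 kJ/min
|Q| = 148.45 kW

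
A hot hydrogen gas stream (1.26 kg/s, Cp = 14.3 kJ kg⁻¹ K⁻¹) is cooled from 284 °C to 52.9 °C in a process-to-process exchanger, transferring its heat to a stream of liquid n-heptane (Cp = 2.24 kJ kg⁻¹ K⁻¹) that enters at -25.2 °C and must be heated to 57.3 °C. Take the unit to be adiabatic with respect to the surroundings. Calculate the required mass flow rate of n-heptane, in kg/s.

Heat released by hot stream: Q = 1.26 × 14.3 × (284 − 52.9) = 4164 kJ/s
Energy balance on cold side (adiabatic exchanger): Q = ṁ_c·Cp_c·(T_c,out − T_c,in)
ṁ_c = 4164 / [2.24 × (57.3 − -25.2)] = 22.532 kg/s

ṁ_c = 22.5 kg/s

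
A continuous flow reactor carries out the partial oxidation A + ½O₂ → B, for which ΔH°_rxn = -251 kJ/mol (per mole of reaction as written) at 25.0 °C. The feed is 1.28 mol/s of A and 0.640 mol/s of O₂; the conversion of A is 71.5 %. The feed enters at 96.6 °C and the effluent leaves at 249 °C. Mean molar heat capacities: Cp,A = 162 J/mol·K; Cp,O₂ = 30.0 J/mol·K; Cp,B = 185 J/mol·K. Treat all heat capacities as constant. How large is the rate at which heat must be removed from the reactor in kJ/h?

Q_out = 697000 kJ/h

Extent of reaction ξ = 0.715 × 1.28 = 0.9152 mol/s
Reaction term: ξ·ΔH°_rxn = 0.9152 × -251 = -229.72 kJ/s
Sensible, feed 96.6→25 °C: -16.222 kJ/s
Outlet flows (mol/s): A 0.3648, O₂ 0.1824, B 0.9152
Sensible, products 25→249 °C: 52.389 kJ/s
Q = ΔH = -193.55 kJ/s = -193.55 kW
Heat removed = 696770 kJ/h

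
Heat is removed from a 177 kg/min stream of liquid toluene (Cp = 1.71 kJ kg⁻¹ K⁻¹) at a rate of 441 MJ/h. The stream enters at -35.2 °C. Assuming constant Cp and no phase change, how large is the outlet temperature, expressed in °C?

T_out = -59.5 °C

Q = 441 MJ/h = 7350 kJ/min
ΔT = Q/(ṁ·Cp) = 7350/(177×1.71) = 24.284 K
T_out = -35.2 − 24.284 = -59.484 °C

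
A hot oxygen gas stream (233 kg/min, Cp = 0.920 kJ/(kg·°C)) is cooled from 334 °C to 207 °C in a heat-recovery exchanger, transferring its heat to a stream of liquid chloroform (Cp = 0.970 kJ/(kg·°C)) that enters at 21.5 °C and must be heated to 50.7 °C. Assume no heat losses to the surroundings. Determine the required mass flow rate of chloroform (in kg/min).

Heat released by hot stream: Q = 233 × 0.920 × (334 − 207) = 27224 kJ/min
Energy balance on cold side (adiabatic exchanger): Q = ṁ_c·Cp_c·(T_c,out − T_c,in)
ṁ_c = 27224 / [0.970 × (50.7 − 21.5)] = 961.15 kg/min

ṁ_c = 961 kg/min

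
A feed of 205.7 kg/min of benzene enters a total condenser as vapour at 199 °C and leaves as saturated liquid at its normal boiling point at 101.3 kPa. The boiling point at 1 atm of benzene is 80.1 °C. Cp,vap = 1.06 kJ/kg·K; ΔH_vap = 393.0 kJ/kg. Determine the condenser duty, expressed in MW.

Q_c = 1.78 MW

vapour 199→80.1 °C: -126.03 kJ/kg
condensation at 80.1 °C: -393 kJ/kg
Δh = -126.03 + -393 = -519.03 kJ/kg
Q = ṁ·Δh = 205.7 kg/min × -519.03 kJ/kg = -106770 kJ/min
|Q| = 1779.4 kW = 1.7794 MW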